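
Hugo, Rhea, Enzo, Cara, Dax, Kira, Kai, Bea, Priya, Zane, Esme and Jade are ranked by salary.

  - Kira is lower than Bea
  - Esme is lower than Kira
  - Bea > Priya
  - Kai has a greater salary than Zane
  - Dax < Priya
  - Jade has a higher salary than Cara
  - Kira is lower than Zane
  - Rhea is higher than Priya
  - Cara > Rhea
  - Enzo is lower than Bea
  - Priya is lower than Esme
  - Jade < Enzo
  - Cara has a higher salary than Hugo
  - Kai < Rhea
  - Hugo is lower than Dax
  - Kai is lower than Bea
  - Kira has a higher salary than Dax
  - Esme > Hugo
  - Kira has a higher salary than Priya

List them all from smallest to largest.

Hugo < Dax < Priya < Esme < Kira < Zane < Kai < Rhea < Cara < Jade < Enzo < Bea

Each adjacent pair is fixed by a given relation: Hugo < Dax; Dax < Priya; Priya < Esme; Esme < Kira; Kira < Zane; Zane < Kai; Kai < Rhea; Rhea < Cara; Cara < Jade; Jade < Enzo; Enzo < Bea. Chaining them end to end gives the full order.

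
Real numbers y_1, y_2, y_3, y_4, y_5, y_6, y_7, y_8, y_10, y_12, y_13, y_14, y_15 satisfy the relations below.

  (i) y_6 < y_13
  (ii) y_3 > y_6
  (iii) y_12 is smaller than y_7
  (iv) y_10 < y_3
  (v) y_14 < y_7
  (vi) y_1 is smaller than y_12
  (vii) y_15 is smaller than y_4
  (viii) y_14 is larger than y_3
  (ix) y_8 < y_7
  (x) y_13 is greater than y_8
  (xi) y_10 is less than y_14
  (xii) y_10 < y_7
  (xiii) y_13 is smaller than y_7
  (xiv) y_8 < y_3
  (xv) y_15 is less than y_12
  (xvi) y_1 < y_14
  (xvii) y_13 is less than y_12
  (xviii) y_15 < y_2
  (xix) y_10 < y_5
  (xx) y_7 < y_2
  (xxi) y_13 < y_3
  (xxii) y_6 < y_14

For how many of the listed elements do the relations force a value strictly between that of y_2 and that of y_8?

5

The relations place y_8 below y_2. An element lies strictly between them when it is forced above y_8 and also forced below y_2.
Above y_8: {y_13, y_3, y_12, y_14, y_7}. Below y_2: {y_10, y_1, y_6, y_15, y_13, y_3, y_12, y_14, y_7}.
Intersection: {y_13, y_3, y_12, y_14, y_7} — 5.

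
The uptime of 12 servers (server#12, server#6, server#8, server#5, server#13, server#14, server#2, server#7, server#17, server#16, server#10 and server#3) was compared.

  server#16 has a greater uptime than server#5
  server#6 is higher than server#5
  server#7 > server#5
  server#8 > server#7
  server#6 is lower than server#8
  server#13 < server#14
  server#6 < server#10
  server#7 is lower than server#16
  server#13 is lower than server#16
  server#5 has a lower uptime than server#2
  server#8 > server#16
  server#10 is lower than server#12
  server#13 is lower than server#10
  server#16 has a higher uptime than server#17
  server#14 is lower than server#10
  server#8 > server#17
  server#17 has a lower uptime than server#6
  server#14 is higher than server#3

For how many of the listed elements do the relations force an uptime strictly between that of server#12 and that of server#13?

2

Chaining upward from server#13 reaches: server#14, server#16, server#10, server#8.
Chaining downward from server#12 reaches: server#3, server#17, server#5, server#6, server#14, server#10.
Strictly between server#13 and server#12 are those in both lists: server#14, server#10 — 2 elements.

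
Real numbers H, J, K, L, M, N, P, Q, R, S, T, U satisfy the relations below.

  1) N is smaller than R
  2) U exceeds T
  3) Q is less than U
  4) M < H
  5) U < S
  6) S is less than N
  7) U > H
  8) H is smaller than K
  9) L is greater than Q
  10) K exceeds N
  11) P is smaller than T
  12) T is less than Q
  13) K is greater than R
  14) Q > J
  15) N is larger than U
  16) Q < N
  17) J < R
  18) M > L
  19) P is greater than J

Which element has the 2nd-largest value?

R

Chaining the given pairs: J < P < T < Q < L < M < H < U < S < N < R < K.
Counting 2 from the largest end gives R.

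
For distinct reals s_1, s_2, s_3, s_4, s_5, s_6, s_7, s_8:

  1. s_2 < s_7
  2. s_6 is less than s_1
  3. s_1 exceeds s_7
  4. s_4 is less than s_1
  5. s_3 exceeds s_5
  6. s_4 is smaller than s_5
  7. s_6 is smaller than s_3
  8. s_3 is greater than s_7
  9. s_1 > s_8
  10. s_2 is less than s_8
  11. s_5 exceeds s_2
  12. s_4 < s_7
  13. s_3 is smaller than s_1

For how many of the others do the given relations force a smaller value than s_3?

Directly below s_3: s_6, s_5, s_7.
One step further: s_2, s_4 (5 so far).
No other element is forced below s_3 by the given relations, so the count is 5.

5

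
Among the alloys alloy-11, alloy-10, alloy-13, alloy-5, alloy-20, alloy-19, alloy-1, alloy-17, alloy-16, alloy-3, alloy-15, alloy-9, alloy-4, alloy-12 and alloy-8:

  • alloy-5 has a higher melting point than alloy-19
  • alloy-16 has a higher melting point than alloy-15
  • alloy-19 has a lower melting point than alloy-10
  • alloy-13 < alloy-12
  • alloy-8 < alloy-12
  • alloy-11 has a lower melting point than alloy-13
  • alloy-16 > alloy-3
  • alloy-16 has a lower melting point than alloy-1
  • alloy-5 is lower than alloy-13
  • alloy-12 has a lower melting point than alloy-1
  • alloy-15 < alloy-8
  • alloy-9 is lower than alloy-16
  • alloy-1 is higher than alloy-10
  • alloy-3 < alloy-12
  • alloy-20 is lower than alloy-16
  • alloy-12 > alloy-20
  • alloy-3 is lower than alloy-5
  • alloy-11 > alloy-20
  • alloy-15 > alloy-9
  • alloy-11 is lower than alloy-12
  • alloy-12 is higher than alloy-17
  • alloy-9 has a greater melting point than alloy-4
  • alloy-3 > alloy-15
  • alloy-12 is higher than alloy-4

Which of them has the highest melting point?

Chaining downward from alloy-1: directly below it, alloy-16, alloy-10, alloy-12; then alloy-17, alloy-20, alloy-4, alloy-11, alloy-9, alloy-15, alloy-19, alloy-3, alloy-13, alloy-8; then alloy-5.
That covers every other element, and nothing is given above alloy-1, so alloy-1 is the highest melting point.

alloy-1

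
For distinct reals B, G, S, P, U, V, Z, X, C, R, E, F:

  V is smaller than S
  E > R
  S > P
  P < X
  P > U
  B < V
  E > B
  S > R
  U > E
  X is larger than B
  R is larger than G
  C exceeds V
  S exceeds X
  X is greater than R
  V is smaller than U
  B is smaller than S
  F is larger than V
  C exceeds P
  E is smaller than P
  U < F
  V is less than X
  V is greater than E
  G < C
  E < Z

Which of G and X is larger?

Link the given pairs in sequence: G < R; R < E; E < V; V < U; U < P; P < X.
Together: G < R < E < V < U < P < X.
So G < X; X is the larger of the two.

X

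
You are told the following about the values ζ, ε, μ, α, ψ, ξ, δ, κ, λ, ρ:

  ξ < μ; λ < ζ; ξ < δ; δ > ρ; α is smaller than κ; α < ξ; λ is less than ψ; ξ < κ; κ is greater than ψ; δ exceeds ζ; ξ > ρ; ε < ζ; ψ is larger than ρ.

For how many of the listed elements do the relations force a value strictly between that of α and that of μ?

Chaining upward from α reaches: ξ, δ, κ.
Chaining downward from μ reaches: ρ, ξ.
Strictly between α and μ are those in both lists: ξ — 1 element.

1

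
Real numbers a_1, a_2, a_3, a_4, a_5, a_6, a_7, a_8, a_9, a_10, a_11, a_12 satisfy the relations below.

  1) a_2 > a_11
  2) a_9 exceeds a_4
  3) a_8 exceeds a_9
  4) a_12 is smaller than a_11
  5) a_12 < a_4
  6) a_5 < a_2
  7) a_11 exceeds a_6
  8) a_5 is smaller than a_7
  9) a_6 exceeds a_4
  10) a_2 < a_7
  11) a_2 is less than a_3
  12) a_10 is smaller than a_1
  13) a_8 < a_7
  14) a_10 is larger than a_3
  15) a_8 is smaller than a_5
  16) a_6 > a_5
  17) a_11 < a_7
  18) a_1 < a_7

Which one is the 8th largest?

Piecing the relations together gives one ordering: a_12 < a_4 < a_9 < a_8 < a_5 < a_6 < a_11 < a_2 < a_3 < a_10 < a_1 < a_7.
The 8th largest is a_5.

a_5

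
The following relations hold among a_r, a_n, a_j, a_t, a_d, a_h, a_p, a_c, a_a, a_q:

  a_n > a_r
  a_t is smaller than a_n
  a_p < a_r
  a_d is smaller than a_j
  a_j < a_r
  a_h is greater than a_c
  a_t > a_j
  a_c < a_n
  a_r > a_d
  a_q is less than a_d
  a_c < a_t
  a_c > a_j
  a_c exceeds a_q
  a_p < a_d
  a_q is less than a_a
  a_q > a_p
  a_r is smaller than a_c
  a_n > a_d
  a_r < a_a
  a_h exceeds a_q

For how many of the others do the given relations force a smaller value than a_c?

The elements the relations force below a_c are a_p, a_q, a_d, a_j, a_r — no chain reaches any other.
That is 5.

5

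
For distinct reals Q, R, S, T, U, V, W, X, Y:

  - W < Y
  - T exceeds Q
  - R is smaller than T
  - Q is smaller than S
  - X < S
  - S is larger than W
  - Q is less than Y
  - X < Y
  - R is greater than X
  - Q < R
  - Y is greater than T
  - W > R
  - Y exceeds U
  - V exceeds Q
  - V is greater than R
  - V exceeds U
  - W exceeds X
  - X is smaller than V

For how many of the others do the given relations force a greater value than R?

5

The elements the relations force above R are T, W, S, V, Y — no chain reaches any other.
That is 5.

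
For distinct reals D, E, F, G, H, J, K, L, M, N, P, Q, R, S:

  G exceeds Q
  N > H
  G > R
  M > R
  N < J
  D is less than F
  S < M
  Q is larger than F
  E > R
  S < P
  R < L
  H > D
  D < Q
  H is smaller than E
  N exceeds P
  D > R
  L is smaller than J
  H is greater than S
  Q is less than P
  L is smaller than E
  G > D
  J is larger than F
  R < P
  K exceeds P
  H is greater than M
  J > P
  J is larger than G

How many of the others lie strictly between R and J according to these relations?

The relations place R below J. An element lies strictly between them when it is forced above R and also forced below J.
Above R: {D, F, M, Q, P, G, L, H, N, E, K}. Below J: {D, S, F, M, Q, P, G, L, H, N}.
Intersection: {D, F, M, Q, P, G, L, H, N} — 9.

9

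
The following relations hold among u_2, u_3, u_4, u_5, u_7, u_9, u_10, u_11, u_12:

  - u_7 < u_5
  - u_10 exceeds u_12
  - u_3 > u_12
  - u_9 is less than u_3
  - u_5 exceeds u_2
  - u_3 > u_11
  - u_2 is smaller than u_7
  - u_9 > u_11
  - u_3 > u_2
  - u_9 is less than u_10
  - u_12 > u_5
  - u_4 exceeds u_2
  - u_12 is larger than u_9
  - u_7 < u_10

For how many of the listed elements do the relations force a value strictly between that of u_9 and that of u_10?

Chaining upward from u_9 reaches: u_12, u_3.
Chaining downward from u_10 reaches: u_2, u_7, u_5, u_11, u_12.
Strictly between u_9 and u_10 are those in both lists: u_12 — 1 element.

1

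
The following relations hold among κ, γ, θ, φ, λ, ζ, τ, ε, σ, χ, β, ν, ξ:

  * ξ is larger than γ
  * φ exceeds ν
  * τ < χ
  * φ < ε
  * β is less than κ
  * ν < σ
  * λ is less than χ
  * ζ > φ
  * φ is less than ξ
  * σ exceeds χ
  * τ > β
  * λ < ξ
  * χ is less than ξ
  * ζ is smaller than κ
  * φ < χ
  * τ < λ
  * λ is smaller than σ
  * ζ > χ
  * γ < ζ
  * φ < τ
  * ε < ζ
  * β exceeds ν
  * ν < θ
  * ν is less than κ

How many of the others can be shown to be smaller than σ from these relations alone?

6

From σ the given relations immediately reach ν, λ, χ.
From those, φ, τ — 5 in total.
From those, β — 6 in total.
Nothing else is reachable below σ; 6 in all.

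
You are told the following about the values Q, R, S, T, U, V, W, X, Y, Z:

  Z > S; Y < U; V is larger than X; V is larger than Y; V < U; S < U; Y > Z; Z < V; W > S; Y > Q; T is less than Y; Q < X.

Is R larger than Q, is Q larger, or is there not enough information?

undetermined

Following every chain through R: nothing is chained to R.
Q is not reached, and no chain runs the other way from Q to R.
So the given relations leave the order of R and Q undetermined.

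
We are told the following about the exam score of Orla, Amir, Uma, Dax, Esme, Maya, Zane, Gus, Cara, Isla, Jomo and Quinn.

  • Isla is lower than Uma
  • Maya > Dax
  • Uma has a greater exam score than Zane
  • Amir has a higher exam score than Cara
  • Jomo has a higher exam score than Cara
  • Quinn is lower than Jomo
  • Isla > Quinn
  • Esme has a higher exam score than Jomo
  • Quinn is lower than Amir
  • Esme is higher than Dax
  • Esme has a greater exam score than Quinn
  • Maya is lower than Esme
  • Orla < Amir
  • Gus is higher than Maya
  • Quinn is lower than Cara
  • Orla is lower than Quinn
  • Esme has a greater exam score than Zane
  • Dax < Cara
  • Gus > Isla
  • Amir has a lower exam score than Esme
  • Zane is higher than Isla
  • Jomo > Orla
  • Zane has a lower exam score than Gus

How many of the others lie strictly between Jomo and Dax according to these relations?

Chaining upward from Dax reaches: Cara, Amir, Maya, Gus, Esme.
Chaining downward from Jomo reaches: Orla, Quinn, Cara.
Strictly between Dax and Jomo are those in both lists: Cara — 1 element.

1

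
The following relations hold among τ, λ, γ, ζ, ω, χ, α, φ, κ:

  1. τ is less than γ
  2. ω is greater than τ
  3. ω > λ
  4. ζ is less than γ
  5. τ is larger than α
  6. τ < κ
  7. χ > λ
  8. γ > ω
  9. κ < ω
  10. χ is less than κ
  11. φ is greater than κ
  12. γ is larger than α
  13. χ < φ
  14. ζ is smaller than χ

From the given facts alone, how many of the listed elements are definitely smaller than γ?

Directly below γ: ζ, α, τ, ω.
One step further: λ, κ (6 so far).
One step further: χ (7 so far).
Nothing else is reachable below γ; 7 in all.

7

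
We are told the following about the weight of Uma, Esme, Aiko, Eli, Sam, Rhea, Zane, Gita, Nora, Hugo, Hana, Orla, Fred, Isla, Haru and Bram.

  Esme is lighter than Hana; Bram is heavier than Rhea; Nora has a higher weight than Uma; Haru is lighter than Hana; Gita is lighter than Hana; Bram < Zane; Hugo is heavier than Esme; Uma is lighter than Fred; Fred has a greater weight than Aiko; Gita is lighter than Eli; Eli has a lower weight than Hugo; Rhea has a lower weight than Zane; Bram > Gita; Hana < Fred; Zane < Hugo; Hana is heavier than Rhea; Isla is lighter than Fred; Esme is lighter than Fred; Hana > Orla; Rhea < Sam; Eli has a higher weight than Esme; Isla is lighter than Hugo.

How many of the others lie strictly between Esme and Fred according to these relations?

The relations place Esme below Fred. An element lies strictly between them when it is forced above Esme and also forced below Fred.
Above Esme: {Eli, Hana, Hugo}. Below Fred: {Haru, Isla, Uma, Gita, Rhea, Aiko, Orla, Hana}.
Intersection: {Hana} — 1.

1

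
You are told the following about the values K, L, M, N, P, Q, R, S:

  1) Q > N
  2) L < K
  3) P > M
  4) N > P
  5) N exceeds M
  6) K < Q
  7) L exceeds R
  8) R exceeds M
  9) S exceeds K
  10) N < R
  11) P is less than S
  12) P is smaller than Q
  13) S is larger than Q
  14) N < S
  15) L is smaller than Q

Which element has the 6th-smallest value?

Chaining the given pairs: M < P < N < R < L < K < Q < S.
The 6th smallest is K.

K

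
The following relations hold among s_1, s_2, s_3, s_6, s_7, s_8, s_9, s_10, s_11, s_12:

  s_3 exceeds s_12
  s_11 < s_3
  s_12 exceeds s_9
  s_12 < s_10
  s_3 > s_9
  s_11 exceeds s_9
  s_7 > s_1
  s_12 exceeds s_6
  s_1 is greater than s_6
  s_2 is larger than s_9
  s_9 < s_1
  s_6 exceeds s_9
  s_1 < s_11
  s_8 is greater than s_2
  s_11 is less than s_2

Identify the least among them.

s_9

s_6 is not least since s_9 < s_6; s_12 is not least since s_6 < s_12; s_1 is not least since s_9 < s_1; s_7 is not least since s_1 < s_7; s_11 is not least since s_9 < s_11; s_2 is not least since s_9 < s_2; s_8 is not least since s_2 < s_8; s_3 is not least since s_11 < s_3; s_10 is not least since s_12 < s_10.
Only s_9 has nothing below it, so s_9 is the least.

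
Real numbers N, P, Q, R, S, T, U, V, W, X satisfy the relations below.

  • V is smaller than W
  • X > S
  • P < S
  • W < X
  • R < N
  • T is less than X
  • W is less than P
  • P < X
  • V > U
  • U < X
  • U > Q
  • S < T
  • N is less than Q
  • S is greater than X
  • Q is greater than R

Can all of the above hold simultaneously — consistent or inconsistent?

We have X < S stated directly, yet also S < T < X by chaining the others — so S < X. Contradiction.

inconsistent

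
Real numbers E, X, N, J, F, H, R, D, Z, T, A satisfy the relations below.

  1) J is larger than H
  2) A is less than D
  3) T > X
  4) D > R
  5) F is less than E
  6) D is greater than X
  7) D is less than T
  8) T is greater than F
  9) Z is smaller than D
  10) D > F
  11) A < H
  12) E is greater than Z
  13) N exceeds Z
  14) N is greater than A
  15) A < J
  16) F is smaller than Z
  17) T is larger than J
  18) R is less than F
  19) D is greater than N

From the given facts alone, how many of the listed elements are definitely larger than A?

5

From A the given relations immediately reach H, J, N, D.
From those, T — 5 in total.
No other element is forced above A by the given relations, so the count is 5.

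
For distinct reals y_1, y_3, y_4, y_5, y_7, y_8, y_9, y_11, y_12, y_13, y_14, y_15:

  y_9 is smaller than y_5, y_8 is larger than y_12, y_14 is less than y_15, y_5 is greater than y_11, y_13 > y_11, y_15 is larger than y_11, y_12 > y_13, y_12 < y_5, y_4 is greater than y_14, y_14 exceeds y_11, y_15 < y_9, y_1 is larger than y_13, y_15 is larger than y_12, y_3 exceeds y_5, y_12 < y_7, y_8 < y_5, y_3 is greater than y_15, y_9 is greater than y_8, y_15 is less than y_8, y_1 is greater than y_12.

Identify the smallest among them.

y_13 is not least since y_11 < y_13; y_14 is not least since y_11 < y_14; y_12 is not least since y_13 < y_12; y_15 is not least since y_12 < y_15; y_4 is not least since y_14 < y_4; y_7 is not least since y_12 < y_7; y_8 is not least since y_12 < y_8; y_9 is not least since y_15 < y_9; y_5 is not least since y_9 < y_5; y_1 is not least since y_12 < y_1; y_3 is not least since y_5 < y_3.
Only y_11 has nothing below it, so y_11 is the smallest.

y_11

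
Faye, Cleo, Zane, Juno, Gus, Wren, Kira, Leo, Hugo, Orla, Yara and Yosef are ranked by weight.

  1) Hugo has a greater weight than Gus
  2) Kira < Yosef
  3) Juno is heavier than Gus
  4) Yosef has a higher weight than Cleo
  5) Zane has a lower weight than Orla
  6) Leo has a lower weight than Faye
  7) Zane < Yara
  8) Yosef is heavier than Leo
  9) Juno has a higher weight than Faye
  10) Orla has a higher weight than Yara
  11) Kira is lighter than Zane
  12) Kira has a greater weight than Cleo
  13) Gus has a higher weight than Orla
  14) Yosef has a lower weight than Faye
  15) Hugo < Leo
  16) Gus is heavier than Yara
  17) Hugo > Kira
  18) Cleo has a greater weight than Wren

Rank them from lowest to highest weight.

Wren < Cleo < Kira < Zane < Yara < Orla < Gus < Hugo < Leo < Yosef < Faye < Juno

Nothing is placed below Wren, so it is least; from there Wren < Cleo; Cleo < Kira; Kira < Zane; Zane < Yara; Yara < Orla; Orla < Gus; Gus < Hugo; Hugo < Leo; Leo < Yosef; Yosef < Faye; Faye < Juno, each given directly.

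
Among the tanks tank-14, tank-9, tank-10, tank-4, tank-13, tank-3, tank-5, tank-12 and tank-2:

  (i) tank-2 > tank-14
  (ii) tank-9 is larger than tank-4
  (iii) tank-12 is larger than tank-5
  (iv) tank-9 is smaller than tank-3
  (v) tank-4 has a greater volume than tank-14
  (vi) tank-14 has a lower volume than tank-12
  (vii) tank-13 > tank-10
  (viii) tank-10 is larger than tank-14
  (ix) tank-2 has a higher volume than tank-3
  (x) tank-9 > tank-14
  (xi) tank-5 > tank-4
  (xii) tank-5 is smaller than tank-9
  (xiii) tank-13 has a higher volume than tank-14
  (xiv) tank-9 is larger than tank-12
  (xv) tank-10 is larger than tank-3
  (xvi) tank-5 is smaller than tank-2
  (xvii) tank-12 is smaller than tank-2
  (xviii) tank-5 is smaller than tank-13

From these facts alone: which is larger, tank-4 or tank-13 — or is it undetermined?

tank-13

Chaining the given relations: tank-4 < tank-5 < tank-12 < tank-9 < tank-3 < tank-10 < tank-13.
So tank-13 is larger.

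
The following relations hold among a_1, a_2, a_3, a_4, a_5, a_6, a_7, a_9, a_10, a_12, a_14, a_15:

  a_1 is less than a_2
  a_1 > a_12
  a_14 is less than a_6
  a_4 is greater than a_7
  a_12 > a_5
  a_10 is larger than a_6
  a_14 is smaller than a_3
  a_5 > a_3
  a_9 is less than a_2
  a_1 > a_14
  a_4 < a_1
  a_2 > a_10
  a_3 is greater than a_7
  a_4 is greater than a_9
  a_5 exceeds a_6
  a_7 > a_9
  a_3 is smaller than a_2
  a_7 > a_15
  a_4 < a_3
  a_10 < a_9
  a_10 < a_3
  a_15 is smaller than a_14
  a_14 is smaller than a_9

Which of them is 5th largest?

The consecutive relations fix a unique order: a_15 < a_14 < a_6 < a_10 < a_9 < a_7 < a_4 < a_3 < a_5 < a_12 < a_1 < a_2.
Counting 5 from the largest end gives a_3.

a_3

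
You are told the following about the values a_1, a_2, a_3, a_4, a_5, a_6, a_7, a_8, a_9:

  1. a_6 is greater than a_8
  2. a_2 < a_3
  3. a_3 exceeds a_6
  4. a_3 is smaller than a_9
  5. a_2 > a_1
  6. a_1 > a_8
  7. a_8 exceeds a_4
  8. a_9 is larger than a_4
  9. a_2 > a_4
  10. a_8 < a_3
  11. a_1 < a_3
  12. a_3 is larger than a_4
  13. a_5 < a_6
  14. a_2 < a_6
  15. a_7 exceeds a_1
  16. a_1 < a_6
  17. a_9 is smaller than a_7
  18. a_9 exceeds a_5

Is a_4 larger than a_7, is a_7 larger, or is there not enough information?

a_7

a_4 < a_8 < a_1 < a_2 < a_6 < a_3 < a_9 < a_7, by transitivity through a_8, a_1, a_2, a_6, a_3, a_9.
So a_7 is larger.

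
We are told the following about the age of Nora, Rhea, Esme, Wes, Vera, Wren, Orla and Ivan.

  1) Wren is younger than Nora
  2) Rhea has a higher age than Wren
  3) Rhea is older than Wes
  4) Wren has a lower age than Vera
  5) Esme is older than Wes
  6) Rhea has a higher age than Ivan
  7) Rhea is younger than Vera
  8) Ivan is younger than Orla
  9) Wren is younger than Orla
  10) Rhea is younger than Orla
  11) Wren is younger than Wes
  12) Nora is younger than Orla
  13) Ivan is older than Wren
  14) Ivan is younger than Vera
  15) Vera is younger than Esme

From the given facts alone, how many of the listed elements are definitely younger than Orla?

5

Directly below Orla: Wren, Ivan, Rhea, Nora.
One step further: Wes (5 so far).
No other element is forced below Orla by the given relations, so the count is 5.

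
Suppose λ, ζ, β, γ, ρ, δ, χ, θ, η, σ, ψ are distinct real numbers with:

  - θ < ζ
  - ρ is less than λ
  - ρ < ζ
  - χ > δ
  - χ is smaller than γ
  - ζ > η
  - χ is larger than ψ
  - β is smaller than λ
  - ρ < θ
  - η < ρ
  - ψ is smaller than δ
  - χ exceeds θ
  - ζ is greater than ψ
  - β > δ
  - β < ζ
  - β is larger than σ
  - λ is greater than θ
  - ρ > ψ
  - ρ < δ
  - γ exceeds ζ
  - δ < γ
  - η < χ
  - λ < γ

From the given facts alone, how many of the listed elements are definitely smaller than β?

5

The elements the relations force below β are ψ, η, ρ, δ, σ — no chain reaches any other.
That is 5.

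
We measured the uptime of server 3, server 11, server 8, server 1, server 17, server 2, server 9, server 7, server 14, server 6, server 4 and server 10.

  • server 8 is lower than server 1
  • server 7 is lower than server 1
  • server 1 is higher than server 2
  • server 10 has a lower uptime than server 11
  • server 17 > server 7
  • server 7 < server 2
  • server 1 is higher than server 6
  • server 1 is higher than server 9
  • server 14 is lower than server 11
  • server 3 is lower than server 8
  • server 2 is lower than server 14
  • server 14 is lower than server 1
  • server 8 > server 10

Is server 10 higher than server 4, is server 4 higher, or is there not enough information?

Following every chain through server 4: nothing is chained to server 4.
server 10 is not reached, and no chain runs the other way from server 10 to server 4.
So the given relations leave the order of server 4 and server 10 undetermined.

undetermined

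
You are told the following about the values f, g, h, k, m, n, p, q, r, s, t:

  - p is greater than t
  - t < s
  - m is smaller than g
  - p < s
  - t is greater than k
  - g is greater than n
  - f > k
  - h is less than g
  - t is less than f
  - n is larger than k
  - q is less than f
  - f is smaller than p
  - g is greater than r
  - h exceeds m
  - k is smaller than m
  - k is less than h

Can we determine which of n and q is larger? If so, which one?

undetermined

Following every chain through q: above q we get f, p, s.
n is not reached, and no chain runs the other way from n to q.
So the given relations leave the order of q and n undetermined.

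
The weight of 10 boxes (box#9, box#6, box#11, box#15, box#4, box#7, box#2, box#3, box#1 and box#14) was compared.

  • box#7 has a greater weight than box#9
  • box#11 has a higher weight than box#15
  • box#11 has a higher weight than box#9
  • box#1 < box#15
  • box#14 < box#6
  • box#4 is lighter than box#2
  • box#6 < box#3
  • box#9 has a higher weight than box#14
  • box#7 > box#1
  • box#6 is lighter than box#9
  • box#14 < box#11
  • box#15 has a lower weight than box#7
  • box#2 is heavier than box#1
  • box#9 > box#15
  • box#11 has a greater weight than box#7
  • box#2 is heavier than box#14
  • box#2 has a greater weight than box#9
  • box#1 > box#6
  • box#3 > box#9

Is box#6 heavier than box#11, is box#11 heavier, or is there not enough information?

Following the relations from box#6: box#6 < box#1 < box#15 < box#9 < box#7 < box#11.
So box#11 is heavier.

box#11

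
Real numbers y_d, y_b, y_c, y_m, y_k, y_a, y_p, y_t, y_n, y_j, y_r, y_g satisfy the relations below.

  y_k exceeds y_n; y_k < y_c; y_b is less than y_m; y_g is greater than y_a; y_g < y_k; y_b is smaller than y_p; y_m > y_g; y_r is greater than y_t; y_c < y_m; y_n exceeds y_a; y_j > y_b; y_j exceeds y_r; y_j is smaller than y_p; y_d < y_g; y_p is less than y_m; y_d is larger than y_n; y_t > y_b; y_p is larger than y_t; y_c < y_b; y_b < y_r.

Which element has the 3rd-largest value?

The consecutive relations fix a unique order: y_a < y_n < y_d < y_g < y_k < y_c < y_b < y_t < y_r < y_j < y_p < y_m.
Counting 3 from the largest end gives y_j.

y_j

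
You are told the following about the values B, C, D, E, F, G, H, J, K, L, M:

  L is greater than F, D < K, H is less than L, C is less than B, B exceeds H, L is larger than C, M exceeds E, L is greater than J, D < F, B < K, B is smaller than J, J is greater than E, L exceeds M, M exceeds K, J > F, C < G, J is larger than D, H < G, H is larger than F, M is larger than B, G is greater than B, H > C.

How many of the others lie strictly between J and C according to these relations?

2

The relations place C below J. An element lies strictly between them when it is forced above C and also forced below J.
Above C: {H, B, K, G, M, L}. Below J: {D, F, H, B, E}.
Intersection: {H, B} — 2.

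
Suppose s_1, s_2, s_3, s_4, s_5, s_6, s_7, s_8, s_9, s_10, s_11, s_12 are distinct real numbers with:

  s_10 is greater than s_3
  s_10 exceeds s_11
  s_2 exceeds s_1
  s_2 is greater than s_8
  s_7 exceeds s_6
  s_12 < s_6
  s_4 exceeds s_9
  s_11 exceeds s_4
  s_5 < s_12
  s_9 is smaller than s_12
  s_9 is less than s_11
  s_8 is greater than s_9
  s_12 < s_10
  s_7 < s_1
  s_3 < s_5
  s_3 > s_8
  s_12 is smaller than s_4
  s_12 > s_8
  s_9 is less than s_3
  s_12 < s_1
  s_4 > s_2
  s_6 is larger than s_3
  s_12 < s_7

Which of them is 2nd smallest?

s_8

Piecing the relations together gives one ordering: s_9 < s_8 < s_3 < s_5 < s_12 < s_6 < s_7 < s_1 < s_2 < s_4 < s_11 < s_10.
Counting 2 from the smallest end gives s_8.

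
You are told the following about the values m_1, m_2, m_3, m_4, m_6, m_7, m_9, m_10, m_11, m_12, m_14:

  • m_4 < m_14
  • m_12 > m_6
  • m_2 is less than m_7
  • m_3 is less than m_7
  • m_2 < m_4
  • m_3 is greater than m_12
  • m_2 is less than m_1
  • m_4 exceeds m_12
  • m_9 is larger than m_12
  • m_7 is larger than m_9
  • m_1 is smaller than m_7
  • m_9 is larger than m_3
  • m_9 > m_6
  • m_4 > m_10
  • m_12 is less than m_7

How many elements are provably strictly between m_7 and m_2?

1

The relations place m_2 below m_7. An element lies strictly between them when it is forced above m_2 and also forced below m_7.
Above m_2: {m_1, m_4, m_14}. Below m_7: {m_1, m_6, m_12, m_3, m_9}.
Intersection: {m_1} — 1.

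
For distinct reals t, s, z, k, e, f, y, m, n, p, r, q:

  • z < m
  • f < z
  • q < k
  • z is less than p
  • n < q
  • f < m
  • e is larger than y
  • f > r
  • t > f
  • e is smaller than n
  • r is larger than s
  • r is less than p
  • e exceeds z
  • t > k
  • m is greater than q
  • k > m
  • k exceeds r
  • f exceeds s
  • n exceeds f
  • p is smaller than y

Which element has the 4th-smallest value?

Piecing the relations together gives one ordering: s < r < f < z < p < y < e < n < q < m < k < t.
Counting 4 from the smallest end gives z.

z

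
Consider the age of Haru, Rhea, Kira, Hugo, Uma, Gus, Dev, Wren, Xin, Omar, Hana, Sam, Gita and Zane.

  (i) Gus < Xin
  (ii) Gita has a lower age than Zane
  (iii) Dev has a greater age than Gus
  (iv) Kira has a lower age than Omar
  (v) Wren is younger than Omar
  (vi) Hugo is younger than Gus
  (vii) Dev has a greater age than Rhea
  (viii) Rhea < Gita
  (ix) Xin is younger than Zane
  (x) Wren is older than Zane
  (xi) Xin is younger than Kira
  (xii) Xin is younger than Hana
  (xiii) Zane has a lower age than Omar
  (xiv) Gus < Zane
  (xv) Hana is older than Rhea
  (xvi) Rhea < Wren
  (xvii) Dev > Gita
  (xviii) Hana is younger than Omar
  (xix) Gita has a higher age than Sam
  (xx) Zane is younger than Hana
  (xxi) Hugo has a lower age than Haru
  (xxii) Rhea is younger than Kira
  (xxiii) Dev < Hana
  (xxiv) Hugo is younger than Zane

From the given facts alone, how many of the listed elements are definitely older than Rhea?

7

Directly above Rhea: Gita, Dev, Kira, Wren, Hana.
One step further: Zane, Omar (7 so far).
No other element is forced above Rhea by the given relations, so the count is 7.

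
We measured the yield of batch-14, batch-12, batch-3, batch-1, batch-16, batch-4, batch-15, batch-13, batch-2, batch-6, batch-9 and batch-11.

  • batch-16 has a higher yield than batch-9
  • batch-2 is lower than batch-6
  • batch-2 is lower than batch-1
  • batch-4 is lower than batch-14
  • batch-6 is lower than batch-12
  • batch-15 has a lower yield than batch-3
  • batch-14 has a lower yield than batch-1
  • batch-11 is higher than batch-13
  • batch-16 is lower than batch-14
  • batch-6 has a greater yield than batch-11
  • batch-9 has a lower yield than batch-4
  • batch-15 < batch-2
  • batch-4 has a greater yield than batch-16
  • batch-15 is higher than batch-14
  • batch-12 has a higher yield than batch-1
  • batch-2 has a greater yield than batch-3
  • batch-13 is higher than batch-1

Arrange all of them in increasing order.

batch-9 < batch-16 < batch-4 < batch-14 < batch-15 < batch-3 < batch-2 < batch-1 < batch-13 < batch-11 < batch-6 < batch-12

The consecutive links are each given: batch-9 < batch-16; batch-16 < batch-4; batch-4 < batch-14; batch-14 < batch-15; batch-15 < batch-3; batch-3 < batch-2; batch-2 < batch-1; batch-1 < batch-13; batch-13 < batch-11; batch-11 < batch-6; batch-6 < batch-12.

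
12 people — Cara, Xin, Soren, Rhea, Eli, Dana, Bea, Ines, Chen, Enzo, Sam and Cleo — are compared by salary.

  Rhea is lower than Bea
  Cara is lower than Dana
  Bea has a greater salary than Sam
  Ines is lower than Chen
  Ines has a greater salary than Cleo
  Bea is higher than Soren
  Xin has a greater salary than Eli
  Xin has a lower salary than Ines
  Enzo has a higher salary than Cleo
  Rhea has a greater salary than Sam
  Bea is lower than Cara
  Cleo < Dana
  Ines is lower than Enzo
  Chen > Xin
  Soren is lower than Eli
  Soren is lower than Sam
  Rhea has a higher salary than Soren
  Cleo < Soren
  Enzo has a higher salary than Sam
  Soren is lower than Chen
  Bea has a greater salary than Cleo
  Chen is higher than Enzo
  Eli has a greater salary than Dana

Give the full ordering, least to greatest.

The consecutive links are each given: Cleo < Soren; Soren < Sam; Sam < Rhea; Rhea < Bea; Bea < Cara; Cara < Dana; Dana < Eli; Eli < Xin; Xin < Ines; Ines < Enzo; Enzo < Chen.

Cleo < Soren < Sam < Rhea < Bea < Cara < Dana < Eli < Xin < Ines < Enzo < Chen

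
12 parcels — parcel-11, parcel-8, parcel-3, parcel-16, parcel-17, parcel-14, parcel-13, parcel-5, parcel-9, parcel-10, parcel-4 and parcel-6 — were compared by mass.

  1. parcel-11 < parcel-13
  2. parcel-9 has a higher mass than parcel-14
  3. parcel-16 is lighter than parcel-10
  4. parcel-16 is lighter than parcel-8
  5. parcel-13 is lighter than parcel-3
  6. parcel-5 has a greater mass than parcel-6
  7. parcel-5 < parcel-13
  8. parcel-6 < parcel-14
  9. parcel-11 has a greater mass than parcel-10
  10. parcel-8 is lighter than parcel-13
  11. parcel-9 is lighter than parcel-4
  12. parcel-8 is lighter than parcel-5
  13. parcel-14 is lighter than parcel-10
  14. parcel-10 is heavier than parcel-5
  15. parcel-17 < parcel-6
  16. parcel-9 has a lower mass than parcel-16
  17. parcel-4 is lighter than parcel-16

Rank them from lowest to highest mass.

parcel-17 < parcel-6 < parcel-14 < parcel-9 < parcel-4 < parcel-16 < parcel-8 < parcel-5 < parcel-10 < parcel-11 < parcel-13 < parcel-3

Each adjacent pair is fixed by a given relation: parcel-17 < parcel-6; parcel-6 < parcel-14; parcel-14 < parcel-9; parcel-9 < parcel-4; parcel-4 < parcel-16; parcel-16 < parcel-8; parcel-8 < parcel-5; parcel-5 < parcel-10; parcel-10 < parcel-11; parcel-11 < parcel-13; parcel-13 < parcel-3. Chaining them end to end gives the full order.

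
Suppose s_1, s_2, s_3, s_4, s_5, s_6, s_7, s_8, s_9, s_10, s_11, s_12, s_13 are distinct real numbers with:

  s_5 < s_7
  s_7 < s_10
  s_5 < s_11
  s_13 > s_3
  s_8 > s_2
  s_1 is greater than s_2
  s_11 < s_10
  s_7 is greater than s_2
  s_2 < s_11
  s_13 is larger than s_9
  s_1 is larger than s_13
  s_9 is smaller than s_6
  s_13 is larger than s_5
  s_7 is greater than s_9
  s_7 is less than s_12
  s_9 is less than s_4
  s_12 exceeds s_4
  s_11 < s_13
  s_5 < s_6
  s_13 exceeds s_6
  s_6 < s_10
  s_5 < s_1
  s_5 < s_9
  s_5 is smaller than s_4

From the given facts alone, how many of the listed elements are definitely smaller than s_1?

7

Directly below s_1: s_5, s_2, s_13.
One step further: s_9, s_6, s_11, s_3 (7 so far).
No other element is forced below s_1 by the given relations, so the count is 7.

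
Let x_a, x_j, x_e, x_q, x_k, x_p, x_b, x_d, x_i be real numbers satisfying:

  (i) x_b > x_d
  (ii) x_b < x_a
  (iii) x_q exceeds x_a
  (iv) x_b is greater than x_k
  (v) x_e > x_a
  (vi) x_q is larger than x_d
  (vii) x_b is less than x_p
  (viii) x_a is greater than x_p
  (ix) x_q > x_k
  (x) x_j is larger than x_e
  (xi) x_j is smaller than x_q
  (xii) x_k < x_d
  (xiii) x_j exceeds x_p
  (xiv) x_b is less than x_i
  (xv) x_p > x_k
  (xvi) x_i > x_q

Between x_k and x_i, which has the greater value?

x_i

The relevant relations are x_k < x_d; x_d < x_b; x_b < x_p; x_p < x_a; x_a < x_e; x_e < x_j; x_j < x_q; x_q < x_i.
Chaining these gives x_k < x_d < x_b < x_p < x_a < x_e < x_j < x_q < x_i.
So x_k < x_i; x_i is the larger of the two.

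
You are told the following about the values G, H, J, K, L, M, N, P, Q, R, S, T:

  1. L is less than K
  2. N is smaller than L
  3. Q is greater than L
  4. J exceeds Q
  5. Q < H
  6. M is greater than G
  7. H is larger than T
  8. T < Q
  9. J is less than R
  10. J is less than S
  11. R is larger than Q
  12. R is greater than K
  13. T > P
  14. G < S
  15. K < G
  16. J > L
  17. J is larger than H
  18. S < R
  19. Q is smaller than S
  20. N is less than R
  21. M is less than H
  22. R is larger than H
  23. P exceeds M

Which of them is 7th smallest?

T

The consecutive relations fix a unique order: N < L < K < G < M < P < T < Q < H < J < S < R.
The 7th smallest is T.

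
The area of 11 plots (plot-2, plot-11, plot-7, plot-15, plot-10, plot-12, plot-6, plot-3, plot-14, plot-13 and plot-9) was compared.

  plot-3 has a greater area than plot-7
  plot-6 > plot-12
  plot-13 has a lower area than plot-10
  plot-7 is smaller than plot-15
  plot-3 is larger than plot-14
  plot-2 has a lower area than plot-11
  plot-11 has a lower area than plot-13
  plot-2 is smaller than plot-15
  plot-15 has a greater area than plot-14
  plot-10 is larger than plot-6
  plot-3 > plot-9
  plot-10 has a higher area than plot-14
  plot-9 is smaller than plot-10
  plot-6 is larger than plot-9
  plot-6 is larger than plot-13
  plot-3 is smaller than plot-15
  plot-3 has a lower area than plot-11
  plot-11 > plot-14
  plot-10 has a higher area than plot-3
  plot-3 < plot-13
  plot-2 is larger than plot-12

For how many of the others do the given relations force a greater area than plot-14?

6

Directly above plot-14: plot-3, plot-11, plot-15, plot-10.
One step further: plot-13 (5 so far).
One step further: plot-6 (6 so far).
Nothing else is reachable above plot-14; 6 in all.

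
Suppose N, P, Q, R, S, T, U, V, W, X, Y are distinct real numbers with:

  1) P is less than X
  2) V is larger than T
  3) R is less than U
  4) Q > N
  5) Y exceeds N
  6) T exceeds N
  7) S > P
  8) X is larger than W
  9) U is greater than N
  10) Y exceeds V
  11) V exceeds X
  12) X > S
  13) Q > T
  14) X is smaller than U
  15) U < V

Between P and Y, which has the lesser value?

P

P < S and S < X give P < X.
Then X < U extends the chain to U.
With U < V: P < S < X < U < V.
Then V < Y extends the chain to Y.
So P < Y; P is the smaller of the two.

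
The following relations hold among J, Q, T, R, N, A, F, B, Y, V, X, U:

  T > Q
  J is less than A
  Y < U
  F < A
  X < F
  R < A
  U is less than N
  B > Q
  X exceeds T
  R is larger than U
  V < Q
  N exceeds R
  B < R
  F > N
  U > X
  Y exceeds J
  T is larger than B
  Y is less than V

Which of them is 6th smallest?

T

Chaining the given pairs: J < Y < V < Q < B < T < X < U < R < N < F < A.
The 6th smallest is T.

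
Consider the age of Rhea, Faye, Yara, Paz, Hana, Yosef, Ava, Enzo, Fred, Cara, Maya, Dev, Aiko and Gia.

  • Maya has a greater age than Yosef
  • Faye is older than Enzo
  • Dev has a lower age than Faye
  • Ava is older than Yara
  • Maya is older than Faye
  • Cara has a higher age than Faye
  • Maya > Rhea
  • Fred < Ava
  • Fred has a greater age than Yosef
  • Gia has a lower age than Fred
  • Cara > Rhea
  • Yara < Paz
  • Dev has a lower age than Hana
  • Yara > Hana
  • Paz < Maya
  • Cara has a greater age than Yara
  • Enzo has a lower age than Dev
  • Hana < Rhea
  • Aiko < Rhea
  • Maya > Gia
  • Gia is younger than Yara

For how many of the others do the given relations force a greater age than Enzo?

9

Directly above Enzo: Dev, Faye.
One step further: Hana, Maya, Cara (5 so far).
One step further: Yara, Rhea (7 so far).
One step further: Paz, Ava (9 so far).
Nothing else is reachable above Enzo; 9 in all.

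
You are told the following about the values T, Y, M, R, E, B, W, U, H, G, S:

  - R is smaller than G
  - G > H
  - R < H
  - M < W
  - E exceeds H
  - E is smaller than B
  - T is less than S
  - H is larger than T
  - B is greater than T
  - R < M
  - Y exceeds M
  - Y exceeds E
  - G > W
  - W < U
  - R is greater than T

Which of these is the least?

T

R is not least since T < R; M is not least since R < M; W is not least since M < W; H is not least since T < H; E is not least since H < E; S is not least since T < S; Y is not least since M < Y; U is not least since W < U; B is not least since T < B; G is not least since H < G.
Only T has nothing below it, so T is the least.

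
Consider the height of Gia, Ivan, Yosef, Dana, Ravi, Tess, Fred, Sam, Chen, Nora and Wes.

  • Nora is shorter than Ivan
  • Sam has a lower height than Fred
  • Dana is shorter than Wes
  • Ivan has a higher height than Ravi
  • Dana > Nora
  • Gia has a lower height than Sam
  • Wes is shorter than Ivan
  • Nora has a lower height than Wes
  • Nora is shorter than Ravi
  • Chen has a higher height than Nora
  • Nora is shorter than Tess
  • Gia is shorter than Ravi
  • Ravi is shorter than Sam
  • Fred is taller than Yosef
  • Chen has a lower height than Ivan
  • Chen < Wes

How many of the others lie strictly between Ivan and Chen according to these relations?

Chaining upward from Chen reaches: Wes.
Chaining downward from Ivan reaches: Nora, Gia, Dana, Wes, Ravi.
Strictly between Chen and Ivan are those in both lists: Wes — 1 element.

1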